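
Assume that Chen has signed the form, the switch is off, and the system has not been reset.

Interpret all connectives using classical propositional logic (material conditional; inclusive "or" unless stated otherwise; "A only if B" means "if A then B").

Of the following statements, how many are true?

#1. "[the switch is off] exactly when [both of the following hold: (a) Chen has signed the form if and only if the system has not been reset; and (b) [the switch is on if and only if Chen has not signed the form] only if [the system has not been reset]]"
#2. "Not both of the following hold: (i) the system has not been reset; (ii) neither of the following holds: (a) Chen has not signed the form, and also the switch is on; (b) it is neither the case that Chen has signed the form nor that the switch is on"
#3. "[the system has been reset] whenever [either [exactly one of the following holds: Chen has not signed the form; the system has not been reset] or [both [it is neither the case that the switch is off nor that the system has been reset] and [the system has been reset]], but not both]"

Let Q = "the switch is on" (F), P = "Chen has signed the form" (T), R = "the system has been reset" (F).

#1: This is ¬Q ↔ ((P ↔ ¬R) ∧ ((Q ↔ ¬P) → ¬R)).

¬Q = ¬F = T
¬R = ¬F = T
P ↔ ¬R = T ↔ T = T
¬P = ¬T = F
Q ↔ ¬P = F ↔ F = T
¬R = ¬F = T
(Q ↔ ¬P) → ¬R = T → T = T
(P ↔ ¬R) ∧ ((Q ↔ ¬P) → ¬R) = T ∧ T = T
¬Q ↔ ((P ↔ ¬R) ∧ ((Q ↔ ¬P) → ¬R)) = T ↔ T = T
So #1 is true.

#2: Formalization: ¬R ↑ ((¬P ∧ Q) ↓ (P ↓ Q))

¬R = ¬F = T
¬P = ¬T = F
¬P ∧ Q = F ∧ F = F
P ↓ Q = T ↓ F = F
(¬P ∧ Q) ↓ (P ↓ Q) = F ↓ F = T
¬R ↑ ((¬P ∧ Q) ↓ (P ↓ Q)) = T ↑ T = F
Thus #2 is false.

#3: This is ((¬P ⊕ ¬R) ⊕ ((¬Q ↓ R) ∧ R)) → R.

¬P = ¬T = F
¬R = ¬F = T
¬P ⊕ ¬R = F ⊕ T = T
¬Q = ¬F = T
¬Q ↓ R = T ↓ F = F
(¬Q ↓ R) ∧ R = F ∧ F = F
(¬P ⊕ ¬R) ⊕ ((¬Q ↓ R) ∧ R) = T ⊕ F = T
((¬P ⊕ ¬R) ⊕ ((¬Q ↓ R) ∧ R)) → R = T → F = F
Thus #3 is false.

1 of the 3 statements is true.

1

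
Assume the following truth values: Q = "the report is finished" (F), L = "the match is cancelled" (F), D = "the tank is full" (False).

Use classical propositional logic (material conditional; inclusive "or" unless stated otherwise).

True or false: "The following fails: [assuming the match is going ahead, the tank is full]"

The statement is true.

Parsed as not (not L -> D)

not L = not False = True
not L -> D = True -> False = False
not (not L -> D) = not False = True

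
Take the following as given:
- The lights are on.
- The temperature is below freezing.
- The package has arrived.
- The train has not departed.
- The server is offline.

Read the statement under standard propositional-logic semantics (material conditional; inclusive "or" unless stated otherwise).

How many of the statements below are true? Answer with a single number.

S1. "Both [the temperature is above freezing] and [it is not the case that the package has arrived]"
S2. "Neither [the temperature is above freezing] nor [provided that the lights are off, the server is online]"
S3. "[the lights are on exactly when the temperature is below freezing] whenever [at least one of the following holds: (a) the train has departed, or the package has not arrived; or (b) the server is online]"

1

Let N = "the temperature is below freezing" (T), W = "the package has arrived" (T), L = "the lights are on" (T), P = "the server is online" (F), H = "the train has departed" (F).

S1: In symbols: ~N & ~W

~N = ~T = F
~W = ~T = F
~N & ~W = F & F = F
Thus S1 is false.

S2: Parsed as ~N nor (~L -> P)

~N = ~T = F
~L = ~T = F
~L -> P = F -> F = T
~N nor (~L -> P) = F nor T = F
Thus S2 is false.

S3: In symbols: ((H | ~W) | P) -> (L <-> N)

~W = ~T = F
H | ~W = F | F = F
(H | ~W) | P = F | F = F
L <-> N = T <-> T = T
((H | ~W) | P) -> (L <-> N) = F -> T = T
So S3 is true.

Count: 1.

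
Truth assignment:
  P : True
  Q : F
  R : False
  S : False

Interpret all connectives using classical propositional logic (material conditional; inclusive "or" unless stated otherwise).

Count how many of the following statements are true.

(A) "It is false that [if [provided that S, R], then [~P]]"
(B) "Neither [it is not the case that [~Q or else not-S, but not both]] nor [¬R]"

(A): Parsed as not ((S -> R) -> not P)

S -> R = False -> False = True
not P = not True = False
(S -> R) -> not P = True -> False = False
not ((S -> R) -> not P) = not False = True
Hence (A) is true.

(B): This is not (not Q xor not S) nor not R.

not Q = not False = True
not S = not False = True
not Q xor not S = True xor True = False
not (not Q xor not S) = not False = True
not R = not False = True
not (not Q xor not S) nor not R = True nor True = False
Hence (B) is false.

Count: 1.

1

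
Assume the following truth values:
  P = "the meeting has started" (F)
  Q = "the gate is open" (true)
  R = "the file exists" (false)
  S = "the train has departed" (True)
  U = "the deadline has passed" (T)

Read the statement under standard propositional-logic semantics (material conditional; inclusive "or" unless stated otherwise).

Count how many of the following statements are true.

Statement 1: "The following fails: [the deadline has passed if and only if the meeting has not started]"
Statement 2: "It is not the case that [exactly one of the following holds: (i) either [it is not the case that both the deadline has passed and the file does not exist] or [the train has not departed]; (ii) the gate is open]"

0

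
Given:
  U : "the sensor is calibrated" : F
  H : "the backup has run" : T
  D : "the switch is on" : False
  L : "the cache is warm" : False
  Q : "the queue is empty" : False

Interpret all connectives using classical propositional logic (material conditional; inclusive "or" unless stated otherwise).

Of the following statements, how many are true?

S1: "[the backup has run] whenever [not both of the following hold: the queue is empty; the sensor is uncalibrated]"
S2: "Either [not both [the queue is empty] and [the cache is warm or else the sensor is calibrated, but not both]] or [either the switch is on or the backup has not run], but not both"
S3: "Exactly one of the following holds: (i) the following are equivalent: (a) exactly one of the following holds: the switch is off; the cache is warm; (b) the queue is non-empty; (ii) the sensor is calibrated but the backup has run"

3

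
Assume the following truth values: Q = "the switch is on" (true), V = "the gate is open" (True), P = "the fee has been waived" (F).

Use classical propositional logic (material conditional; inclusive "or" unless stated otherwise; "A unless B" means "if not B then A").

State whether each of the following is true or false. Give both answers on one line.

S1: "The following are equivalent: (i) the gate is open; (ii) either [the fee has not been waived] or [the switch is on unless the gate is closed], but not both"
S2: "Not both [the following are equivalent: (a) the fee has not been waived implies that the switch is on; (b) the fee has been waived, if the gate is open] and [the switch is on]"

S1: Parsed as V iff (not P xor (Q or not V))

not P = not False = True
not V = not True = False
Q or not V = True or False = True
not P xor (Q or not V) = True xor True = False
V iff (not P xor (Q or not V)) = True iff False = False
So S1 is false.

S2: This is ((not P -> Q) iff (V -> P)) nand Q.

not P = not False = True
not P -> Q = True -> True = True
V -> P = True -> False = False
(not P -> Q) iff (V -> P) = True iff False = False
((not P -> Q) iff (V -> P)) nand Q = False nand True = True
So S2 is true.

S1 False / S2 True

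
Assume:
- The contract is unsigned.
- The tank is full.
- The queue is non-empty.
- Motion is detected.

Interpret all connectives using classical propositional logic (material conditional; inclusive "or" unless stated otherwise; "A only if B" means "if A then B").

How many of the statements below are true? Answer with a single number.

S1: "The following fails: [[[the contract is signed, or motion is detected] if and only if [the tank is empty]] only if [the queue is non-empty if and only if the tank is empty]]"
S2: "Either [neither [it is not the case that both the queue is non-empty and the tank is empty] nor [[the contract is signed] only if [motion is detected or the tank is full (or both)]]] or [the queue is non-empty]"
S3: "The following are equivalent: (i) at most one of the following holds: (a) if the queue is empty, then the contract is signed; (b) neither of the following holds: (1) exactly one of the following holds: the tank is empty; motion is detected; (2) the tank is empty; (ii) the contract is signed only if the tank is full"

Let Q = "the contract is signed" (False), G = "motion is detected" (True), W = "the tank is full" (True), U = "the queue is empty" (False).

S1: This is not (((Q or G) iff not W) -> (not U iff not W)).

Q or G = False or True = True
not W = not True = False
(Q or G) iff not W = True iff False = False
not U = not False = True
not W = not True = False
not U iff not W = True iff False = False
((Q or G) iff not W) -> (not U iff not W) = False -> False = True
not (((Q or G) iff not W) -> (not U iff not W)) = not True = False
Thus S1 is false.

S2: This is ((not U nand not W) nor (Q -> (G or W))) or not U.

not U = not False = True
not W = not True = False
not U nand not W = True nand False = True
G or W = True or True = True
Q -> (G or W) = False -> True = True
(not U nand not W) nor (Q -> (G or W)) = True nor True = False
not U = not False = True
((not U nand not W) nor (Q -> (G or W))) or not U = False or True = True
Thus S2 is true.

S3: This is ((U -> Q) nand ((not W xor G) nor not W)) iff (Q -> W).

U -> Q = False -> False = True
not W = not True = False
not W xor G = False xor True = True
not W = not True = False
(not W xor G) nor not W = True nor False = False
(U -> Q) nand ((not W xor G) nor not W) = True nand False = True
Q -> W = False -> True = True
((U -> Q) nand ((not W xor G) nor not W)) iff (Q -> W) = True iff True = True
Hence S3 is true.

Count: 2.

2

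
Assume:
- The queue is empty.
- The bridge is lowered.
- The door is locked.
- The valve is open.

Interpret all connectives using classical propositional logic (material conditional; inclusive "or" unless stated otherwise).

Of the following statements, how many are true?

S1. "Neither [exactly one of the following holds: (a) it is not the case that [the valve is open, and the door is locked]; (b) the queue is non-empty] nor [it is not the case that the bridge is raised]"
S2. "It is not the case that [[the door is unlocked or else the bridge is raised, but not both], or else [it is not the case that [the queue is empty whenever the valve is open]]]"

Let R = "the valve is open" (T), D = "the door is locked" (T), H = "the queue is empty" (T), Q = "the bridge is raised" (F).

S1: In symbols: (~(R & D) xor ~H) nor ~Q

R & D = T & T = T
~(R & D) = ~T = F
~H = ~T = F
~(R & D) xor ~H = F xor F = F
~Q = ~F = T
(~(R & D) xor ~H) nor ~Q = F nor T = F
Thus S1 is false.

S2: Parsed as ~((~D xor Q) | ~(R -> H))

~D = ~T = F
~D xor Q = F xor F = F
R -> H = T -> T = T
~(R -> H) = ~T = F
(~D xor Q) | ~(R -> H) = F | F = F
~((~D xor Q) | ~(R -> H)) = ~F = T
Thus S2 is true.

Count: 1.

1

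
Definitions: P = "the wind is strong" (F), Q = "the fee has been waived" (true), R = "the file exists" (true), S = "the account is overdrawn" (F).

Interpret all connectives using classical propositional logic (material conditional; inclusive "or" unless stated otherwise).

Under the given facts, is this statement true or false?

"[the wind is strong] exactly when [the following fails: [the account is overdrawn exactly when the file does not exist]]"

True.

Values: P=F, S=F, R=T.
In symbols: P <-> ~(S <-> ~R)

~R = ~T = F
S <-> ~R = F <-> F = T
~(S <-> ~R) = ~T = F
P <-> ~(S <-> ~R) = F <-> F = T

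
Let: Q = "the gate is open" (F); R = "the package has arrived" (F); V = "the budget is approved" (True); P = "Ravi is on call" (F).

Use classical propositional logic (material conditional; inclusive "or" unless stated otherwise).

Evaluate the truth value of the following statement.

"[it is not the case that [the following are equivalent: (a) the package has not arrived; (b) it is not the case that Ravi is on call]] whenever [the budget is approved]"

Values: V=T, R=F, P=F.
Formalization: V -> ~(~R <-> ~P)

~R = ~F = T
~P = ~F = T
~R <-> ~P = T <-> T = T
~(~R <-> ~P) = ~T = F
V -> ~(~R <-> ~P) = T -> F = F

The statement is false.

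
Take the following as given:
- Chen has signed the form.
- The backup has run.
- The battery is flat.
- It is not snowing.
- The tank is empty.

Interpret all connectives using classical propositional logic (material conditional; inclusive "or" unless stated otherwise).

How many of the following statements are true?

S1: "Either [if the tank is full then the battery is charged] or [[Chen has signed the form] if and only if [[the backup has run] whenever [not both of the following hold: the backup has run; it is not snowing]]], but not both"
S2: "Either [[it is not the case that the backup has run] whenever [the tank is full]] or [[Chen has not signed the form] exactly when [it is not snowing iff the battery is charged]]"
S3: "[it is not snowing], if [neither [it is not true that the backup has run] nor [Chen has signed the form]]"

Let U = "the tank is full" (F), R = "the battery is charged" (F), P = "Chen has signed the form" (T), Q = "the backup has run" (T), S = "it is snowing" (F).

S1: Parsed as (U → R) ⊕ (P ↔ ((Q ↑ ¬S) → Q))

U → R = F → F = T
¬S = ¬F = T
Q ↑ ¬S = T ↑ T = F
(Q ↑ ¬S) → Q = F → T = T
P ↔ ((Q ↑ ¬S) → Q) = T ↔ T = T
(U → R) ⊕ (P ↔ ((Q ↑ ¬S) → Q)) = T ⊕ T = F
Hence S1 is false.

S2: Parsed as (U → ¬Q) ∨ (¬P ↔ (¬S ↔ R))

¬Q = ¬T = F
U → ¬Q = F → F = T
¬P = ¬T = F
¬S = ¬F = T
¬S ↔ R = T ↔ F = F
¬P ↔ (¬S ↔ R) = F ↔ F = T
(U → ¬Q) ∨ (¬P ↔ (¬S ↔ R)) = T ∨ T = T
Thus S2 is true.

S3: Parsed as (¬Q ↓ P) → ¬S

¬Q = ¬T = F
¬Q ↓ P = F ↓ T = F
¬S = ¬F = T
(¬Q ↓ P) → ¬S = F → T = T
So S3 is true.

Count: 2.

2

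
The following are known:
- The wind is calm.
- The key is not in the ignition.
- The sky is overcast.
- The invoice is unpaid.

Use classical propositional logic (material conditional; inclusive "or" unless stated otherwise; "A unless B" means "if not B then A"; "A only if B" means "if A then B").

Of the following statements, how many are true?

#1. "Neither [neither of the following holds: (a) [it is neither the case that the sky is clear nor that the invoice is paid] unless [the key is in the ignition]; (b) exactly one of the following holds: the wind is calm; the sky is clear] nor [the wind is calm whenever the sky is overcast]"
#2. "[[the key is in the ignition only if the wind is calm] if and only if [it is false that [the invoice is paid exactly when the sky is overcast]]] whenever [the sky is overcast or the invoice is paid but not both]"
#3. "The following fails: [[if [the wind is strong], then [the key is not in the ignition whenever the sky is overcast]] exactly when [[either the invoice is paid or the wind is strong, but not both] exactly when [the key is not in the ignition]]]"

Let R = "the sky is overcast" (T), S = "the invoice is paid" (F), Q = "the key is in the ignition" (F), P = "the wind is strong" (F).

#1: Formalization: (((~R nor S) | Q) nor (~P xor ~R)) nor (R -> ~P)

~R = ~T = F
~R nor S = F nor F = T
(~R nor S) | Q = T | F = T
~P = ~F = T
~R = ~T = F
~P xor ~R = T xor F = T
((~R nor S) | Q) nor (~P xor ~R) = T nor T = F
~P = ~F = T
R -> ~P = T -> T = T
(((~R nor S) | Q) nor (~P xor ~R)) nor (R -> ~P) = F nor T = F
Thus #1 is false.

#2: In symbols: (R xor S) -> ((Q -> ~P) <-> ~(S <-> R))

R xor S = T xor F = T
~P = ~F = T
Q -> ~P = F -> T = T
S <-> R = F <-> T = F
~(S <-> R) = ~F = T
(Q -> ~P) <-> ~(S <-> R) = T <-> T = T
(R xor S) -> ((Q -> ~P) <-> ~(S <-> R)) = T -> T = T
So #2 is true.

#3: Formalization: ~((P -> (R -> ~Q)) <-> ((S xor P) <-> ~Q))

~Q = ~F = T
R -> ~Q = T -> T = T
P -> (R -> ~Q) = F -> T = T
S xor P = F xor F = F
~Q = ~F = T
(S xor P) <-> ~Q = F <-> T = F
(P -> (R -> ~Q)) <-> ((S xor P) <-> ~Q) = T <-> F = F
~((P -> (R -> ~Q)) <-> ((S xor P) <-> ~Q)) = ~F = T
Thus #3 is true.

Count: 2.

2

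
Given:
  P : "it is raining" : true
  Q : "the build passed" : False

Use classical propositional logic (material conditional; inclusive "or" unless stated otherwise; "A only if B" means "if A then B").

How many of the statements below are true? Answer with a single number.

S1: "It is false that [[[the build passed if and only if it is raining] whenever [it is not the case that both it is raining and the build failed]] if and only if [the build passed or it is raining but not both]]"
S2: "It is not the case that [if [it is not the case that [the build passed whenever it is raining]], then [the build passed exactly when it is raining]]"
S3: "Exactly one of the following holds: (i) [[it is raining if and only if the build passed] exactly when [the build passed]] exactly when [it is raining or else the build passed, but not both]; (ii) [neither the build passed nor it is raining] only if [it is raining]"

1

S1: This is ~(((P nand ~Q) -> (Q <-> P)) <-> (Q xor P)).

~Q = ~F = T
P nand ~Q = T nand T = F
Q <-> P = F <-> T = F
(P nand ~Q) -> (Q <-> P) = F -> F = T
Q xor P = F xor T = T
((P nand ~Q) -> (Q <-> P)) <-> (Q xor P) = T <-> T = T
~(((P nand ~Q) -> (Q <-> P)) <-> (Q xor P)) = ~T = F
So S1 is false.

S2: This is ~(~(P -> Q) -> (Q <-> P)).

P -> Q = T -> F = F
~(P -> Q) = ~F = T
Q <-> P = F <-> T = F
~(P -> Q) -> (Q <-> P) = T -> F = F
~(~(P -> Q) -> (Q <-> P)) = ~F = T
So S2 is true.

S3: Parsed as (((P <-> Q) <-> Q) <-> (P xor Q)) xor ((Q nor P) -> P)

P <-> Q = T <-> F = F
(P <-> Q) <-> Q = F <-> F = T
P xor Q = T xor F = T
((P <-> Q) <-> Q) <-> (P xor Q) = T <-> T = T
Q nor P = F nor T = F
(Q nor P) -> P = F -> T = T
(((P <-> Q) <-> Q) <-> (P xor Q)) xor ((Q nor P) -> P) = T xor T = F
So S3 is false.

1 of the 3 statements is true (S2).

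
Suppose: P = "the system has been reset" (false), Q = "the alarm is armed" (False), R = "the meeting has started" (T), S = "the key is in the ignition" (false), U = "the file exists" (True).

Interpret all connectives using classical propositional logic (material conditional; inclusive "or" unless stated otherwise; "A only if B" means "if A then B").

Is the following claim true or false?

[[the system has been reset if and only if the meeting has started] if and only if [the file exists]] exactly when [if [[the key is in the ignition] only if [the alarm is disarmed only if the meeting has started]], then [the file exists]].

Values: P=F, R=T, U=T, S=F, Q=F.
In symbols: ((P <-> R) <-> U) <-> ((S -> (~Q -> R)) -> U)

P <-> R = F <-> T = F
(P <-> R) <-> U = F <-> T = F
~Q = ~F = T
~Q -> R = T -> T = T
S -> (~Q -> R) = F -> T = T
(S -> (~Q -> R)) -> U = T -> T = T
((P <-> R) <-> U) <-> ((S -> (~Q -> R)) -> U) = F <-> T = F

The statement is false.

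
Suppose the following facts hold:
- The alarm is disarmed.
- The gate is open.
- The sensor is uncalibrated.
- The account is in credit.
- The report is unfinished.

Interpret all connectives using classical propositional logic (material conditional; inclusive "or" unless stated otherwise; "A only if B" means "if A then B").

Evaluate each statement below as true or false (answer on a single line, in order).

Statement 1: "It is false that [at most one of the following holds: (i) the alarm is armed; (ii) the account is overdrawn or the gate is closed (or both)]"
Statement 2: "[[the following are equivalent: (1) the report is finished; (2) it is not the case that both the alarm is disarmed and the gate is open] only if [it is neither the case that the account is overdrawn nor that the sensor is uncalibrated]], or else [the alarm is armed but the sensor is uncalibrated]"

Statement 1 false / Statement 2 false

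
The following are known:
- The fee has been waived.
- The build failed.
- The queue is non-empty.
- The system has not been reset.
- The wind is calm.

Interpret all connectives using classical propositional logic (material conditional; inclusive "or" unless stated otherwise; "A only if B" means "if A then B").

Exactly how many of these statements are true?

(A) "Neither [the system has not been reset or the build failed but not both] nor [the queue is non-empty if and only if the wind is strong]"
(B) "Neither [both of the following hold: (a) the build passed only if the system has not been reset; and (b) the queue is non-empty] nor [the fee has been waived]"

Let S = "the system has been reset" (F), Q = "the build passed" (F), R = "the queue is empty" (F), U = "the wind is strong" (F), P = "the fee has been waived" (T).

(A): Formalization: (¬S ⊕ ¬Q) ↓ (¬R ↔ U)

¬S = ¬F = T
¬Q = ¬F = T
¬S ⊕ ¬Q = T ⊕ T = F
¬R = ¬F = T
¬R ↔ U = T ↔ F = F
(¬S ⊕ ¬Q) ↓ (¬R ↔ U) = F ↓ F = T
Thus (A) is true.

(B): In symbols: ((Q → ¬S) ∧ ¬R) ↓ P

¬S = ¬F = T
Q → ¬S = F → T = T
¬R = ¬F = T
(Q → ¬S) ∧ ¬R = T ∧ T = T
((Q → ¬S) ∧ ¬R) ↓ P = T ↓ T = F
Thus (B) is false.

1 of the 2 statements is true ((A)).

1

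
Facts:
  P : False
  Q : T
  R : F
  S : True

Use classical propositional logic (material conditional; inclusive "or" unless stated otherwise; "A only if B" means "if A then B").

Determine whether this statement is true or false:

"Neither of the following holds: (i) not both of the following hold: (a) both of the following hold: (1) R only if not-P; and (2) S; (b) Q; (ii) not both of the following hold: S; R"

Parsed as (((R -> ~P) & S) nand Q) nor (S nand R)

~P = ~F = T
R -> ~P = F -> T = T
(R -> ~P) & S = T & T = T
((R -> ~P) & S) nand Q = T nand T = F
S nand R = T nand F = T
(((R -> ~P) & S) nand Q) nor (S nand R) = F nor T = F

false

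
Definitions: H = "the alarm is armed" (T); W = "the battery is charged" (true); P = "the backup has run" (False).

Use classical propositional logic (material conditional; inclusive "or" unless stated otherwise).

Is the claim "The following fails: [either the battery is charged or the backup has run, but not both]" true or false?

False

Values: W=T, P=F.
Formalization: ~(W xor P)

W xor P = T xor F = T
~(W xor P) = ~T = F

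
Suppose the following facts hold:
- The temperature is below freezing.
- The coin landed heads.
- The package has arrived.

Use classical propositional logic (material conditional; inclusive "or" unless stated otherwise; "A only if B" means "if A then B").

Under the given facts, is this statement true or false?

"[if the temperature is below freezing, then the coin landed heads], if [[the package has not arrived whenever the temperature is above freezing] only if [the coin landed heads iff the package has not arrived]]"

True.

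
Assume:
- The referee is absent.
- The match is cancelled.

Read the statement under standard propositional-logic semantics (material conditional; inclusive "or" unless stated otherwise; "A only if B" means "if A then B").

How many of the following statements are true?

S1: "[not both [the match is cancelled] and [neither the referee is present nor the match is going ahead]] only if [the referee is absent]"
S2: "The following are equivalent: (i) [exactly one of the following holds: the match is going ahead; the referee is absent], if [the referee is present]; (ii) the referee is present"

1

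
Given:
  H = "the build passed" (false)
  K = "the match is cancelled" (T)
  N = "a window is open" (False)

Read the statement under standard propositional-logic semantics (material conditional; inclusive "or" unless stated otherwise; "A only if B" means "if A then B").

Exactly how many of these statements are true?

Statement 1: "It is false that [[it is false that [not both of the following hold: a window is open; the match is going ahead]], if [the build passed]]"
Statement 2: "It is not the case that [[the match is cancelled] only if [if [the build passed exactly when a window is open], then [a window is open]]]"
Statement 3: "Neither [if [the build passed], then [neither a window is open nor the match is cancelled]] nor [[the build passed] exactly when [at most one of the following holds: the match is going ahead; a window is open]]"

Statement 1: Formalization: ¬(H → ¬(N ↑ ¬K))

¬K = ¬T = F
N ↑ ¬K = F ↑ F = T
¬(N ↑ ¬K) = ¬T = F
H → ¬(N ↑ ¬K) = F → F = T
¬(H → ¬(N ↑ ¬K)) = ¬T = F
Hence Statement 1 is false.

Statement 2: In symbols: ¬(K → ((H ↔ N) → N))

H ↔ N = F ↔ F = T
(H ↔ N) → N = T → F = F
K → ((H ↔ N) → N) = T → F = F
¬(K → ((H ↔ N) → N)) = ¬F = T
Hence Statement 2 is true.

Statement 3: Parsed as (H → (N ↓ K)) ↓ (H ↔ (¬K ↑ N))

N ↓ K = F ↓ T = F
H → (N ↓ K) = F → F = T
¬K = ¬T = F
¬K ↑ N = F ↑ F = T
H ↔ (¬K ↑ N) = F ↔ T = F
(H → (N ↓ K)) ↓ (H ↔ (¬K ↑ N)) = T ↓ F = F
Thus Statement 3 is false.

True statements: 1.

1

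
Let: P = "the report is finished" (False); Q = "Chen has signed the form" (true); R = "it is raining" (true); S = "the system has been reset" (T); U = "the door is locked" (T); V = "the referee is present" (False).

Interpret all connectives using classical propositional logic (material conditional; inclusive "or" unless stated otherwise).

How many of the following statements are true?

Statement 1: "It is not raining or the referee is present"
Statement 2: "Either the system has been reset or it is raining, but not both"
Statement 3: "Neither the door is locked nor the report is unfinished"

Statement 1: This is not R or V.

not R = not True = False
not R or V = False or False = False
Hence Statement 1 is false.

Statement 2: Parsed as S xor R

S xor R = True xor True = False
Hence Statement 2 is false.

Statement 3: In symbols: U nor not P

not P = not False = True
U nor not P = True nor True = False
So Statement 3 is false.

Count: 0.

0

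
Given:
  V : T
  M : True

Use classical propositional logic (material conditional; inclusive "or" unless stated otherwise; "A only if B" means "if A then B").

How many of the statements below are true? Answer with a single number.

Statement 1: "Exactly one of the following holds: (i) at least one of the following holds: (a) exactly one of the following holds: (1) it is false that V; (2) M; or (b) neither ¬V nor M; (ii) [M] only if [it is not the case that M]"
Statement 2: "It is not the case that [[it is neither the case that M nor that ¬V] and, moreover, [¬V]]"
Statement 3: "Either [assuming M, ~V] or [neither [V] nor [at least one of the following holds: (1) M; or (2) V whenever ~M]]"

Statement 1: This is ((not V xor M) or (not V nor M)) xor (M -> not M).

not V = not True = False
not V xor M = False xor True = True
not V = not True = False
not V nor M = False nor True = False
(not V xor M) or (not V nor M) = True or False = True
not M = not True = False
M -> not M = True -> False = False
((not V xor M) or (not V nor M)) xor (M -> not M) = True xor False = True
So Statement 1 is true.

Statement 2: Formalization: not ((M nor not V) and not V)

not V = not True = False
M nor not V = True nor False = False
not V = not True = False
(M nor not V) and not V = False and False = False
not ((M nor not V) and not V) = not False = True
So Statement 2 is true.

Statement 3: In symbols: (M -> not V) or (V nor (M or (not M -> V)))

not V = not True = False
M -> not V = True -> False = False
not M = not True = False
not M -> V = False -> True = True
M or (not M -> V) = True or True = True
V nor (M or (not M -> V)) = True nor True = False
(M -> not V) or (V nor (M or (not M -> V))) = False or False = False
Thus Statement 3 is false.

Count: 2.

2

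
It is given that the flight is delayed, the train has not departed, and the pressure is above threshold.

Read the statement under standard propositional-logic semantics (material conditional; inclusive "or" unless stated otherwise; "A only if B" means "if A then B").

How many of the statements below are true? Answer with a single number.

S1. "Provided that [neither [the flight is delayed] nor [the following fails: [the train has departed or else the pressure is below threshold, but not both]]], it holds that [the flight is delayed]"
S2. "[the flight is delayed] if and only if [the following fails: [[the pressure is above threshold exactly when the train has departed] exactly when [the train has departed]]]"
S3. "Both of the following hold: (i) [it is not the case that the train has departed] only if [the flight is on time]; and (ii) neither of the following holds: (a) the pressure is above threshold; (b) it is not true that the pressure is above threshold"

Let M = "the flight is delayed" (True), W = "the train has departed" (False), S = "the pressure is above threshold" (True).

S1: In symbols: (M nor not (W xor not S)) -> M

not S = not True = False
W xor not S = False xor False = False
not (W xor not S) = not False = True
M nor not (W xor not S) = True nor True = False
(M nor not (W xor not S)) -> M = False -> True = True
Hence S1 is true.

S2: In symbols: M iff not ((S iff W) iff W)

S iff W = True iff False = False
(S iff W) iff W = False iff False = True
not ((S iff W) iff W) = not True = False
M iff not ((S iff W) iff W) = True iff False = False
Hence S2 is false.

S3: Parsed as (not W -> not M) and (S nor not S)

not W = not False = True
not M = not True = False
not W -> not M = True -> False = False
not S = not True = False
S nor not S = True nor False = False
(not W -> not M) and (S nor not S) = False and False = False
Thus S3 is false.

True statements: 1 (S1).

1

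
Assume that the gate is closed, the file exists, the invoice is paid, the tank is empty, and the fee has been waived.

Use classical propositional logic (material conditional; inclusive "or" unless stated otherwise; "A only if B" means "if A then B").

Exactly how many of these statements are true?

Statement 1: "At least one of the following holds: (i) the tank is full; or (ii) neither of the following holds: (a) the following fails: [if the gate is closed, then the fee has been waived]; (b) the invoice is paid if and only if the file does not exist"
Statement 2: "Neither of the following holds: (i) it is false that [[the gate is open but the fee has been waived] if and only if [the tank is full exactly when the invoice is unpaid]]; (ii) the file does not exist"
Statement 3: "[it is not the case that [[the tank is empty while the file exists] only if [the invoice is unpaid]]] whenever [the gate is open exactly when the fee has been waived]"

Let N = "the tank is full" (F), Q = "the gate is open" (F), S = "the fee has been waived" (T), P = "the invoice is paid" (T), U = "the file exists" (T).

Statement 1: Parsed as N | (~(~Q -> S) nor (P <-> ~U))

~Q = ~F = T
~Q -> S = T -> T = T
~(~Q -> S) = ~T = F
~U = ~T = F
P <-> ~U = T <-> F = F
~(~Q -> S) nor (P <-> ~U) = F nor F = T
N | (~(~Q -> S) nor (P <-> ~U)) = F | T = T
Thus Statement 1 is true.

Statement 2: Formalization: ~((Q & S) <-> (N <-> ~P)) nor ~U

Q & S = F & T = F
~P = ~T = F
N <-> ~P = F <-> F = T
(Q & S) <-> (N <-> ~P) = F <-> T = F
~((Q & S) <-> (N <-> ~P)) = ~F = T
~U = ~T = F
~((Q & S) <-> (N <-> ~P)) nor ~U = T nor F = F
So Statement 2 is false.

Statement 3: Formalization: (Q <-> S) -> ~((~N & U) -> ~P)

Q <-> S = F <-> T = F
~N = ~F = T
~N & U = T & T = T
~P = ~T = F
(~N & U) -> ~P = T -> F = F
~((~N & U) -> ~P) = ~F = T
(Q <-> S) -> ~((~N & U) -> ~P) = F -> T = T
Thus Statement 3 is true.

2 of the 3 statements are true.

2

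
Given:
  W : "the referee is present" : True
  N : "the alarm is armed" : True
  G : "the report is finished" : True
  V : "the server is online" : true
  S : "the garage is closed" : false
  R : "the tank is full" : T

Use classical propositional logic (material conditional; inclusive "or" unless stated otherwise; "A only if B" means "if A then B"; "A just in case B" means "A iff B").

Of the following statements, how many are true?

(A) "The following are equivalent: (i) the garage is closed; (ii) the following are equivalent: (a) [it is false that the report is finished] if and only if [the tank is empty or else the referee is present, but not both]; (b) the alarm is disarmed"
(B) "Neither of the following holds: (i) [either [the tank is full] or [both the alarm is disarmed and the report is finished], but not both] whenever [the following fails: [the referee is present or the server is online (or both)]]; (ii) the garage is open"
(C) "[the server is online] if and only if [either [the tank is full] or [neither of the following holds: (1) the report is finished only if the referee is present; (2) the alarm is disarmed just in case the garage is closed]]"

(A): Parsed as S ↔ ((¬G ↔ (¬R ⊕ W)) ↔ ¬N)

¬G = ¬T = F
¬R = ¬T = F
¬R ⊕ W = F ⊕ T = T
¬G ↔ (¬R ⊕ W) = F ↔ T = F
¬N = ¬T = F
(¬G ↔ (¬R ⊕ W)) ↔ ¬N = F ↔ F = T
S ↔ ((¬G ↔ (¬R ⊕ W)) ↔ ¬N) = F ↔ T = F
So (A) is false.

(B): Formalization: (¬(W ∨ V) → (R ⊕ (¬N ∧ G))) ↓ ¬S

W ∨ V = T ∨ T = T
¬(W ∨ V) = ¬T = F
¬N = ¬T = F
¬N ∧ G = F ∧ T = F
R ⊕ (¬N ∧ G) = T ⊕ F = T
¬(W ∨ V) → (R ⊕ (¬N ∧ G)) = F → T = T
¬S = ¬F = T
(¬(W ∨ V) → (R ⊕ (¬N ∧ G))) ↓ ¬S = T ↓ T = F
Hence (B) is false.

(C): This is V ↔ (R ∨ ((G → W) ↓ (¬N ↔ S))).

G → W = T → T = T
¬N = ¬T = F
¬N ↔ S = F ↔ F = T
(G → W) ↓ (¬N ↔ S) = T ↓ T = F
R ∨ ((G → W) ↓ (¬N ↔ S)) = T ∨ F = T
V ↔ (R ∨ ((G → W) ↓ (¬N ↔ S))) = T ↔ T = T
So (C) is true.

1 of the 3 statements is true.

1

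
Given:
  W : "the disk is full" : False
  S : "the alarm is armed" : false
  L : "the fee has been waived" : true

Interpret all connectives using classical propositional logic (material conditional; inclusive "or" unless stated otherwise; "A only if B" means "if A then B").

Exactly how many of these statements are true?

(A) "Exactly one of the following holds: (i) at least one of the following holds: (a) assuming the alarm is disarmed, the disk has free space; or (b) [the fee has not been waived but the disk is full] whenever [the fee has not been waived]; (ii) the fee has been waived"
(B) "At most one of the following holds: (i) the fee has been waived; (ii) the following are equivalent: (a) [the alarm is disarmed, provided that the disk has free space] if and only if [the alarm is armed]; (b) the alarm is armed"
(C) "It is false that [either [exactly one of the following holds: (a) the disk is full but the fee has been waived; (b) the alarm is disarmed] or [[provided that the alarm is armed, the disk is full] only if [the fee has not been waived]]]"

0

(A): In symbols: ((~S -> ~W) | (~L -> (~L & W))) xor L

~S = ~F = T
~W = ~F = T
~S -> ~W = T -> T = T
~L = ~T = F
~L = ~T = F
~L & W = F & F = F
~L -> (~L & W) = F -> F = T
(~S -> ~W) | (~L -> (~L & W)) = T | T = T
((~S -> ~W) | (~L -> (~L & W))) xor L = T xor T = F
Thus (A) is false.

(B): Formalization: L nand (((~W -> ~S) <-> S) <-> S)

~W = ~F = T
~S = ~F = T
~W -> ~S = T -> T = T
(~W -> ~S) <-> S = T <-> F = F
((~W -> ~S) <-> S) <-> S = F <-> F = T
L nand (((~W -> ~S) <-> S) <-> S) = T nand T = F
So (B) is false.

(C): Parsed as ~(((W & L) xor ~S) | ((S -> W) -> ~L))

W & L = F & T = F
~S = ~F = T
(W & L) xor ~S = F xor T = T
S -> W = F -> F = T
~L = ~T = F
(S -> W) -> ~L = T -> F = F
((W & L) xor ~S) | ((S -> W) -> ~L) = T | F = T
~(((W & L) xor ~S) | ((S -> W) -> ~L)) = ~T = F
So (C) is false.

Count: 0.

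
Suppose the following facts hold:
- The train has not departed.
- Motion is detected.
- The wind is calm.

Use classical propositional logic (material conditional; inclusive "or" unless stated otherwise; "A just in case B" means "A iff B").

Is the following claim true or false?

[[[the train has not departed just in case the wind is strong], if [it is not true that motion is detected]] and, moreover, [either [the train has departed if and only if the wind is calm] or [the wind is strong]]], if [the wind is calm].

Let U = "the wind is strong" (False), M = "motion is detected" (True), R = "the train has departed" (False).
Formalization: not U -> ((not M -> (not R iff U)) and ((R iff not U) or U))

not U = not False = True
not M = not True = False
not R = not False = True
not R iff U = True iff False = False
not M -> (not R iff U) = False -> False = True
not U = not False = True
R iff not U = False iff True = False
(R iff not U) or U = False or False = False
(not M -> (not R iff U)) and ((R iff not U) or U) = True and False = False
not U -> ((not M -> (not R iff U)) and ((R iff not U) or U)) = True -> False = False

The statement is false.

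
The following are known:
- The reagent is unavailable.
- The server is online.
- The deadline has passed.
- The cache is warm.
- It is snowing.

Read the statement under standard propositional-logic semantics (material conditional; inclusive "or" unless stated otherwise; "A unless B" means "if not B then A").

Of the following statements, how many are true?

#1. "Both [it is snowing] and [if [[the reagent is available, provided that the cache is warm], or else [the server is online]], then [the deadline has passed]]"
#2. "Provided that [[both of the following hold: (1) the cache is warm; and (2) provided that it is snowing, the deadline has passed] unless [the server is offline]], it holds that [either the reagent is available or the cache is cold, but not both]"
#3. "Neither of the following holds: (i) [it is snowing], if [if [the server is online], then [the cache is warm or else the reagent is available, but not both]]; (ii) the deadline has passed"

Let U = "it is snowing" (True), S = "the cache is warm" (True), P = "the reagent is available" (False), Q = "the server is online" (True), R = "the deadline has passed" (True).

#1: This is U and (((S -> P) or Q) -> R).

S -> P = True -> False = False
(S -> P) or Q = False or True = True
((S -> P) or Q) -> R = True -> True = True
U and (((S -> P) or Q) -> R) = True and True = True
Hence #1 is true.

#2: This is ((S and (U -> R)) or not Q) -> (P xor not S).

U -> R = True -> True = True
S and (U -> R) = True and True = True
not Q = not True = False
(S and (U -> R)) or not Q = True or False = True
not S = not True = False
P xor not S = False xor False = False
((S and (U -> R)) or not Q) -> (P xor not S) = True -> False = False
So #2 is false.

#3: In symbols: ((Q -> (S xor P)) -> U) nor R

S xor P = True xor False = True
Q -> (S xor P) = True -> True = True
(Q -> (S xor P)) -> U = True -> True = True
((Q -> (S xor P)) -> U) nor R = True nor True = False
Thus #3 is false.

Count: 1.

1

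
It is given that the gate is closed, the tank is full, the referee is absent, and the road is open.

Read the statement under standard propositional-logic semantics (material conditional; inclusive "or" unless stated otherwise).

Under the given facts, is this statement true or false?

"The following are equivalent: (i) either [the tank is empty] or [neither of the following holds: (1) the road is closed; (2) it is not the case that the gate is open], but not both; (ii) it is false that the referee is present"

False.

Let H = "the tank is full" (T), N = "the road is closed" (F), S = "the gate is open" (F), U = "the referee is present" (F).
In symbols: (~H xor (N nor ~S)) <-> ~U

~H = ~T = F
~S = ~F = T
N nor ~S = F nor T = F
~H xor (N nor ~S) = F xor F = F
~U = ~F = T
(~H xor (N nor ~S)) <-> ~U = F <-> T = F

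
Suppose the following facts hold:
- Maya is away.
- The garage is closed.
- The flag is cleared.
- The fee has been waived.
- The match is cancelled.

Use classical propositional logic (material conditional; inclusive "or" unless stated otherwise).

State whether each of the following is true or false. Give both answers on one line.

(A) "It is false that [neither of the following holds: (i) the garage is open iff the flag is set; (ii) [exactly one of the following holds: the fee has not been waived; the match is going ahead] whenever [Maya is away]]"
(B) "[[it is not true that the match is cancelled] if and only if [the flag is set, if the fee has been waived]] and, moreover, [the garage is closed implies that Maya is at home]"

Let Q = "the garage is closed" (T), R = "the flag is set" (F), P = "Maya is at home" (F), S = "the fee has been waived" (T), U = "the match is cancelled" (T).

(A): This is ¬((¬Q ↔ R) ↓ (¬P → (¬S ⊕ ¬U))).

¬Q = ¬T = F
¬Q ↔ R = F ↔ F = T
¬P = ¬F = T
¬S = ¬T = F
¬U = ¬T = F
¬S ⊕ ¬U = F ⊕ F = F
¬P → (¬S ⊕ ¬U) = T → F = F
(¬Q ↔ R) ↓ (¬P → (¬S ⊕ ¬U)) = T ↓ F = F
¬((¬Q ↔ R) ↓ (¬P → (¬S ⊕ ¬U))) = ¬F = T
Thus (A) is true.

(B): This is (¬U ↔ (S → R)) ∧ (Q → P).

¬U = ¬T = F
S → R = T → F = F
¬U ↔ (S → R) = F ↔ F = T
Q → P = T → F = F
(¬U ↔ (S → R)) ∧ (Q → P) = T ∧ F = F
Hence (B) is false.

(A) True, (B) False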